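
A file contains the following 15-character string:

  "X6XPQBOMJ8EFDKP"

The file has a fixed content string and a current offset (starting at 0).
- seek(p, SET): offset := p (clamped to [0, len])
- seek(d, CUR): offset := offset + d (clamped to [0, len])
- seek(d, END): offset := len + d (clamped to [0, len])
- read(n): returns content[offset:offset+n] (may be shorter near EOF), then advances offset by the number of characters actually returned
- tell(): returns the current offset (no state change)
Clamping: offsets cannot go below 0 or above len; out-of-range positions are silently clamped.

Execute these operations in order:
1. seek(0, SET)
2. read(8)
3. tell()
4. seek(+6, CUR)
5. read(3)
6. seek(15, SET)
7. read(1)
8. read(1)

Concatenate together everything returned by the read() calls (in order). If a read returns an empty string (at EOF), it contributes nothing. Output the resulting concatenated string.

Answer: X6XPQBOMP

Derivation:
After 1 (seek(0, SET)): offset=0
After 2 (read(8)): returned 'X6XPQBOM', offset=8
After 3 (tell()): offset=8
After 4 (seek(+6, CUR)): offset=14
After 5 (read(3)): returned 'P', offset=15
After 6 (seek(15, SET)): offset=15
After 7 (read(1)): returned '', offset=15
After 8 (read(1)): returned '', offset=15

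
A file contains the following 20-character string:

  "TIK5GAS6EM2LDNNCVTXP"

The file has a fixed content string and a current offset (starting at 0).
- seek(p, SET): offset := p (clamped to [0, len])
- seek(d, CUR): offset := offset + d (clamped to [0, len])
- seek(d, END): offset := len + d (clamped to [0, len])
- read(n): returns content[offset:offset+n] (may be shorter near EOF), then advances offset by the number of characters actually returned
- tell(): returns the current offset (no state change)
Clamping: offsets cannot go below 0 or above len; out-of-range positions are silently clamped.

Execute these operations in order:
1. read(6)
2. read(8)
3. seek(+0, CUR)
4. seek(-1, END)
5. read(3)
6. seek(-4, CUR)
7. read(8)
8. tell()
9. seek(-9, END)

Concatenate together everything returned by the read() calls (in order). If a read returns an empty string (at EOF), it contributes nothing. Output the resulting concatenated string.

After 1 (read(6)): returned 'TIK5GA', offset=6
After 2 (read(8)): returned 'S6EM2LDN', offset=14
After 3 (seek(+0, CUR)): offset=14
After 4 (seek(-1, END)): offset=19
After 5 (read(3)): returned 'P', offset=20
After 6 (seek(-4, CUR)): offset=16
After 7 (read(8)): returned 'VTXP', offset=20
After 8 (tell()): offset=20
After 9 (seek(-9, END)): offset=11

Answer: TIK5GAS6EM2LDNPVTXP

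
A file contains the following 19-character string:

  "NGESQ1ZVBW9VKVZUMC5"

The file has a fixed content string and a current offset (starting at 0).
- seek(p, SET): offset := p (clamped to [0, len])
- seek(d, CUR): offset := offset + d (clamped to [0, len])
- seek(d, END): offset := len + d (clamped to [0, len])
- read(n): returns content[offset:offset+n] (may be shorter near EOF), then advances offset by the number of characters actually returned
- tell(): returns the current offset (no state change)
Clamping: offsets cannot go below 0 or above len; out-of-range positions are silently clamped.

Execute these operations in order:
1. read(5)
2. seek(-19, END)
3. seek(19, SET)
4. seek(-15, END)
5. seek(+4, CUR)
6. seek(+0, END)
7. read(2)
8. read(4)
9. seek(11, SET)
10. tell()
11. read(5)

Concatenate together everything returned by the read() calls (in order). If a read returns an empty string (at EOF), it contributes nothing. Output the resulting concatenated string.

Answer: NGESQVKVZU

Derivation:
After 1 (read(5)): returned 'NGESQ', offset=5
After 2 (seek(-19, END)): offset=0
After 3 (seek(19, SET)): offset=19
After 4 (seek(-15, END)): offset=4
After 5 (seek(+4, CUR)): offset=8
After 6 (seek(+0, END)): offset=19
After 7 (read(2)): returned '', offset=19
After 8 (read(4)): returned '', offset=19
After 9 (seek(11, SET)): offset=11
After 10 (tell()): offset=11
After 11 (read(5)): returned 'VKVZU', offset=16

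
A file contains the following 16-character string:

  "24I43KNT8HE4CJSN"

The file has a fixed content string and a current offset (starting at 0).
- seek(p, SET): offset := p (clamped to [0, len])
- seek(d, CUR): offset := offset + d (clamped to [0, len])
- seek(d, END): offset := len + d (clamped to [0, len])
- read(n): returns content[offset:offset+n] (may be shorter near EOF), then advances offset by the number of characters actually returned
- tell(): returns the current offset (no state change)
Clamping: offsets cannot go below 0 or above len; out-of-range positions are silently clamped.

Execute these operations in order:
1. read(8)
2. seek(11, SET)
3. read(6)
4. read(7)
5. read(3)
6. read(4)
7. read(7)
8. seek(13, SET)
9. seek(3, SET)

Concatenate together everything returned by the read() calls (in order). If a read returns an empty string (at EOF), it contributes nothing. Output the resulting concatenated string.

Answer: 24I43KNT4CJSN

Derivation:
After 1 (read(8)): returned '24I43KNT', offset=8
After 2 (seek(11, SET)): offset=11
After 3 (read(6)): returned '4CJSN', offset=16
After 4 (read(7)): returned '', offset=16
After 5 (read(3)): returned '', offset=16
After 6 (read(4)): returned '', offset=16
After 7 (read(7)): returned '', offset=16
After 8 (seek(13, SET)): offset=13
After 9 (seek(3, SET)): offset=3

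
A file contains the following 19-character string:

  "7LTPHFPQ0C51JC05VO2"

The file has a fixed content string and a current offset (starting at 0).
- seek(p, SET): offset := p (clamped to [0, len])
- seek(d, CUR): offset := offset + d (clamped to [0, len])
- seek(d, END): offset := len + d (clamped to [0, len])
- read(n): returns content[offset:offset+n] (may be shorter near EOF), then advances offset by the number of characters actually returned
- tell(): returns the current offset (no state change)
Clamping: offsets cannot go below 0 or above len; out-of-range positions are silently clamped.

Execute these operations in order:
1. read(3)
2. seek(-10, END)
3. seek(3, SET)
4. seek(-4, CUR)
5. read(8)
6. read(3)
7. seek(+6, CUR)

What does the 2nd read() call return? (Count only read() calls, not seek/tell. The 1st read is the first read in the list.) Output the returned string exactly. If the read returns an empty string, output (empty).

Answer: 7LTPHFPQ

Derivation:
After 1 (read(3)): returned '7LT', offset=3
After 2 (seek(-10, END)): offset=9
After 3 (seek(3, SET)): offset=3
After 4 (seek(-4, CUR)): offset=0
After 5 (read(8)): returned '7LTPHFPQ', offset=8
After 6 (read(3)): returned '0C5', offset=11
After 7 (seek(+6, CUR)): offset=17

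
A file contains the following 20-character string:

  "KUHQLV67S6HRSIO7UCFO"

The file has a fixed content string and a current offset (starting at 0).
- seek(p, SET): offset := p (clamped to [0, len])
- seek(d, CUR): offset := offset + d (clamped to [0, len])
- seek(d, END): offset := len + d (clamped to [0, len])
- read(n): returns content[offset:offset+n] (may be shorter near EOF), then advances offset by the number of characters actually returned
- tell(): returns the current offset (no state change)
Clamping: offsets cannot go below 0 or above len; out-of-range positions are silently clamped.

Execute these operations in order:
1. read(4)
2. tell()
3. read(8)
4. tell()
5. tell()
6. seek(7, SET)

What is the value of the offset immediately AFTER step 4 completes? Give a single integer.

Answer: 12

Derivation:
After 1 (read(4)): returned 'KUHQ', offset=4
After 2 (tell()): offset=4
After 3 (read(8)): returned 'LV67S6HR', offset=12
After 4 (tell()): offset=12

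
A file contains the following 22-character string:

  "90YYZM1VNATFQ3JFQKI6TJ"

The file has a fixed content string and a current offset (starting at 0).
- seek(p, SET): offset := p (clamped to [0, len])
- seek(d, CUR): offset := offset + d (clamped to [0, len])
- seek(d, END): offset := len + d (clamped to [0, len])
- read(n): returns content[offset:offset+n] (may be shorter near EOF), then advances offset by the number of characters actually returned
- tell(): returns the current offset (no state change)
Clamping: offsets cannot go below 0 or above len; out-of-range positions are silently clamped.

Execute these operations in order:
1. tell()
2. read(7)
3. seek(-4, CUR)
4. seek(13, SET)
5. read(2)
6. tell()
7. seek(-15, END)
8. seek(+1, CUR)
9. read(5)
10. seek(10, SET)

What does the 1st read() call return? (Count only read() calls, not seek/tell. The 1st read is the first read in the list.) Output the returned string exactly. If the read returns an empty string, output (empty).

Answer: 90YYZM1

Derivation:
After 1 (tell()): offset=0
After 2 (read(7)): returned '90YYZM1', offset=7
After 3 (seek(-4, CUR)): offset=3
After 4 (seek(13, SET)): offset=13
After 5 (read(2)): returned '3J', offset=15
After 6 (tell()): offset=15
After 7 (seek(-15, END)): offset=7
After 8 (seek(+1, CUR)): offset=8
After 9 (read(5)): returned 'NATFQ', offset=13
After 10 (seek(10, SET)): offset=10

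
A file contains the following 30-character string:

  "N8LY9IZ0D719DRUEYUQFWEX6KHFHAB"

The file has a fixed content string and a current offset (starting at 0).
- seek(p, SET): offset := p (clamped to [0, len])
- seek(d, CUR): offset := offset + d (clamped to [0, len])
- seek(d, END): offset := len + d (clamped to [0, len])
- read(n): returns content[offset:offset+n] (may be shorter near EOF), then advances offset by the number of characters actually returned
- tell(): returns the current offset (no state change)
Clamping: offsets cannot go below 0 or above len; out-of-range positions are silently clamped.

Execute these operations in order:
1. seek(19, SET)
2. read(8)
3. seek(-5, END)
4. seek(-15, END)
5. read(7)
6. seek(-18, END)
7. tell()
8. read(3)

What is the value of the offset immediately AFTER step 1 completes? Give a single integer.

After 1 (seek(19, SET)): offset=19

Answer: 19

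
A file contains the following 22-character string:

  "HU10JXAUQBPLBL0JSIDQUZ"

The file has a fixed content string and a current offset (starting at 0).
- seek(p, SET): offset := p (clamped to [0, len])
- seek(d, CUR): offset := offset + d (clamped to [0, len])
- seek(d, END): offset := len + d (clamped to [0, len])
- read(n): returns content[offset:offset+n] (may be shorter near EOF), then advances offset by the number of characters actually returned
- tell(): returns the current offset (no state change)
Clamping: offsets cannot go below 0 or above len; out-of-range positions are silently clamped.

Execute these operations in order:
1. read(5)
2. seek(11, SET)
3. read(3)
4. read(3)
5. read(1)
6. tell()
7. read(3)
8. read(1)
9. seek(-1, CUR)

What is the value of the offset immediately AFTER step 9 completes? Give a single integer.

After 1 (read(5)): returned 'HU10J', offset=5
After 2 (seek(11, SET)): offset=11
After 3 (read(3)): returned 'LBL', offset=14
After 4 (read(3)): returned '0JS', offset=17
After 5 (read(1)): returned 'I', offset=18
After 6 (tell()): offset=18
After 7 (read(3)): returned 'DQU', offset=21
After 8 (read(1)): returned 'Z', offset=22
After 9 (seek(-1, CUR)): offset=21

Answer: 21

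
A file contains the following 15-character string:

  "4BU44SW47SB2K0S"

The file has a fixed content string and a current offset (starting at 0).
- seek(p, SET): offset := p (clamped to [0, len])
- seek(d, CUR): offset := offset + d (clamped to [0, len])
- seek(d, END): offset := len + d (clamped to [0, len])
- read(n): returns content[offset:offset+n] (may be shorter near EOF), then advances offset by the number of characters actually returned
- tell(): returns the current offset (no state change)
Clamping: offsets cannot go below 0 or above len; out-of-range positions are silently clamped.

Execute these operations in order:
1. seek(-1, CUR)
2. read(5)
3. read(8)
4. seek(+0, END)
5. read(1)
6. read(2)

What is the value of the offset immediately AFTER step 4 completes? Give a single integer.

Answer: 15

Derivation:
After 1 (seek(-1, CUR)): offset=0
After 2 (read(5)): returned '4BU44', offset=5
After 3 (read(8)): returned 'SW47SB2K', offset=13
After 4 (seek(+0, END)): offset=15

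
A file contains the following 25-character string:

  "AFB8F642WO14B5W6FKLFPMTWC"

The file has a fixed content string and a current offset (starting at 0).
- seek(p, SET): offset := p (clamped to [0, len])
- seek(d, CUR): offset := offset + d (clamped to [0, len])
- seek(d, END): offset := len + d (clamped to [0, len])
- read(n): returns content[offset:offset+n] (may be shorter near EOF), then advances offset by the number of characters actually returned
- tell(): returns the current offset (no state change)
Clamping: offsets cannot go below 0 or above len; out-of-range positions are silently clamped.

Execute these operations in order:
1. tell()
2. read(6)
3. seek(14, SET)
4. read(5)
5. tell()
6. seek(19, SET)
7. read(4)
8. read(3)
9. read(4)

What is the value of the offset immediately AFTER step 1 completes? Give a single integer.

After 1 (tell()): offset=0

Answer: 0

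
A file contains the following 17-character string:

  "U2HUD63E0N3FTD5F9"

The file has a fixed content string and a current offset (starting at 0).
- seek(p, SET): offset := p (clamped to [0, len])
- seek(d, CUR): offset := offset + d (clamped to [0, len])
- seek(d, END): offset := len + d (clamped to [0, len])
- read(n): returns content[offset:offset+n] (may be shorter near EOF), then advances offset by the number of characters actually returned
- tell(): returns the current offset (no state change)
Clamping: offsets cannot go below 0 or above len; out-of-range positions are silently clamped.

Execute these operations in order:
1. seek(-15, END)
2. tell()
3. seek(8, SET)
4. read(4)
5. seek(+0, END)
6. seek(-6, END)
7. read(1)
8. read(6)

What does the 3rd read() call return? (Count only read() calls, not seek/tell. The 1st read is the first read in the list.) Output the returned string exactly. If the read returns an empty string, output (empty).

After 1 (seek(-15, END)): offset=2
After 2 (tell()): offset=2
After 3 (seek(8, SET)): offset=8
After 4 (read(4)): returned '0N3F', offset=12
After 5 (seek(+0, END)): offset=17
After 6 (seek(-6, END)): offset=11
After 7 (read(1)): returned 'F', offset=12
After 8 (read(6)): returned 'TD5F9', offset=17

Answer: TD5F9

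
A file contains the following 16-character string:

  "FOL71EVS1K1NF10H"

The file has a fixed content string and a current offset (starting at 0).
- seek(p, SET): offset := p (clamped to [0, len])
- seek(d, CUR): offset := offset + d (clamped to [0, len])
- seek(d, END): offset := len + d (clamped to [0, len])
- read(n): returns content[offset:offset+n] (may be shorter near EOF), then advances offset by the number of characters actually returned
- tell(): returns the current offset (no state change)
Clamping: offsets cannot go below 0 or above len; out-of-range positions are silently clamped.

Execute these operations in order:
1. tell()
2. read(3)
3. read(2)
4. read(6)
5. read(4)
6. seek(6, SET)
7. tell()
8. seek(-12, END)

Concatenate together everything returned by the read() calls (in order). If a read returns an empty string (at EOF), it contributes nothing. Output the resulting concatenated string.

Answer: FOL71EVS1K1NF10

Derivation:
After 1 (tell()): offset=0
After 2 (read(3)): returned 'FOL', offset=3
After 3 (read(2)): returned '71', offset=5
After 4 (read(6)): returned 'EVS1K1', offset=11
After 5 (read(4)): returned 'NF10', offset=15
After 6 (seek(6, SET)): offset=6
After 7 (tell()): offset=6
After 8 (seek(-12, END)): offset=4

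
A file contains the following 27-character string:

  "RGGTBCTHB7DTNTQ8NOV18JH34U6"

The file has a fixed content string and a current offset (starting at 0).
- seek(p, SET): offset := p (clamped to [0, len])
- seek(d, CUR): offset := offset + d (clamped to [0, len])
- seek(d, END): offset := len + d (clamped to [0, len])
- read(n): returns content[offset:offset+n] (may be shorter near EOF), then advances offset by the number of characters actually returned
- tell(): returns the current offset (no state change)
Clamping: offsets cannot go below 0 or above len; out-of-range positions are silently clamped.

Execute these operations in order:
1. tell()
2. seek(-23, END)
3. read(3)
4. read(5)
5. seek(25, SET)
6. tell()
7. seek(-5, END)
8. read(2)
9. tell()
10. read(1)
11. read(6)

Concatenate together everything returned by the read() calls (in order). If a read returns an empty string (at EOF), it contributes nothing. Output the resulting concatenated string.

After 1 (tell()): offset=0
After 2 (seek(-23, END)): offset=4
After 3 (read(3)): returned 'BCT', offset=7
After 4 (read(5)): returned 'HB7DT', offset=12
After 5 (seek(25, SET)): offset=25
After 6 (tell()): offset=25
After 7 (seek(-5, END)): offset=22
After 8 (read(2)): returned 'H3', offset=24
After 9 (tell()): offset=24
After 10 (read(1)): returned '4', offset=25
After 11 (read(6)): returned 'U6', offset=27

Answer: BCTHB7DTH34U6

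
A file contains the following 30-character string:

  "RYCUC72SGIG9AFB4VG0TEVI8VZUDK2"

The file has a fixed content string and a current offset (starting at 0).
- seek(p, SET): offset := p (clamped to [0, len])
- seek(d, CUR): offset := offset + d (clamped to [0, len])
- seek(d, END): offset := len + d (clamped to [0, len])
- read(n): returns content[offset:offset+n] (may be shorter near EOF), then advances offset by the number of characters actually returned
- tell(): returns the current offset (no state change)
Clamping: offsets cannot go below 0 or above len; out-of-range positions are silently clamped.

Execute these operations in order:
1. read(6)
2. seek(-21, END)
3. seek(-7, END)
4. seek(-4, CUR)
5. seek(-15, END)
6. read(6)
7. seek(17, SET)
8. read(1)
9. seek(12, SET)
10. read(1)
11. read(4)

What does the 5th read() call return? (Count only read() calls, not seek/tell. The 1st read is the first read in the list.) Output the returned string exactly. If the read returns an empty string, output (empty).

After 1 (read(6)): returned 'RYCUC7', offset=6
After 2 (seek(-21, END)): offset=9
After 3 (seek(-7, END)): offset=23
After 4 (seek(-4, CUR)): offset=19
After 5 (seek(-15, END)): offset=15
After 6 (read(6)): returned '4VG0TE', offset=21
After 7 (seek(17, SET)): offset=17
After 8 (read(1)): returned 'G', offset=18
After 9 (seek(12, SET)): offset=12
After 10 (read(1)): returned 'A', offset=13
After 11 (read(4)): returned 'FB4V', offset=17

Answer: FB4V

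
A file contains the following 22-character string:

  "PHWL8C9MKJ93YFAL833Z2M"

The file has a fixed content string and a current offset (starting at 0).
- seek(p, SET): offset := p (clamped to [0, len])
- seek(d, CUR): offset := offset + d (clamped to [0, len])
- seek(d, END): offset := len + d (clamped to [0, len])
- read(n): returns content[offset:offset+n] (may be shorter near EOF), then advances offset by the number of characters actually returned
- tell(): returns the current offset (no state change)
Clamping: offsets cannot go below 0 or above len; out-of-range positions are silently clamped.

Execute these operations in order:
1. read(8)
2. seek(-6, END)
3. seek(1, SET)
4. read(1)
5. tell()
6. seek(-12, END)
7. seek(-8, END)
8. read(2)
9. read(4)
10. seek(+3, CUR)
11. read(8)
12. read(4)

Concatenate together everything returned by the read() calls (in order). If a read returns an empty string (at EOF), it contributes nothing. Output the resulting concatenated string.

After 1 (read(8)): returned 'PHWL8C9M', offset=8
After 2 (seek(-6, END)): offset=16
After 3 (seek(1, SET)): offset=1
After 4 (read(1)): returned 'H', offset=2
After 5 (tell()): offset=2
After 6 (seek(-12, END)): offset=10
After 7 (seek(-8, END)): offset=14
After 8 (read(2)): returned 'AL', offset=16
After 9 (read(4)): returned '833Z', offset=20
After 10 (seek(+3, CUR)): offset=22
After 11 (read(8)): returned '', offset=22
After 12 (read(4)): returned '', offset=22

Answer: PHWL8C9MHAL833Z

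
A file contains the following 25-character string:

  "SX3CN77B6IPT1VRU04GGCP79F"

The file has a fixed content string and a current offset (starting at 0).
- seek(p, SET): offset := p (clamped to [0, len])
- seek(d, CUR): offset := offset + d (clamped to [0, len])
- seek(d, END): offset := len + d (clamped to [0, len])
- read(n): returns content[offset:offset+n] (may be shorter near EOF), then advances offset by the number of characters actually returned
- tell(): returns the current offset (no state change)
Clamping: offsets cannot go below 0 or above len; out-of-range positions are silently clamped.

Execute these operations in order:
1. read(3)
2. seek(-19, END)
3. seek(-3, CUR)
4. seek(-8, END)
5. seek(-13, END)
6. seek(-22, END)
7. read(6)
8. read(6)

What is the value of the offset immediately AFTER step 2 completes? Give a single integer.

Answer: 6

Derivation:
After 1 (read(3)): returned 'SX3', offset=3
After 2 (seek(-19, END)): offset=6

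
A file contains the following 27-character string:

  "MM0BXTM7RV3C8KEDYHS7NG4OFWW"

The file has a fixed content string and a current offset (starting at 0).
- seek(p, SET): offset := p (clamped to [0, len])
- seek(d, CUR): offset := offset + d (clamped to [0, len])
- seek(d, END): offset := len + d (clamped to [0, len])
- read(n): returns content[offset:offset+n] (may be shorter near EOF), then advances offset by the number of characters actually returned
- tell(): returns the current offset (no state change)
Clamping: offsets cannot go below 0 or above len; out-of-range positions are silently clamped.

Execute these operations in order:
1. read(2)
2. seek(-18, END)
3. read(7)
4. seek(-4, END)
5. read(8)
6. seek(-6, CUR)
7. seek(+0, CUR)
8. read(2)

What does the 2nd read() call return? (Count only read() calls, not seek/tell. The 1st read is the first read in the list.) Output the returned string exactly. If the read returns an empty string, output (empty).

Answer: V3C8KED

Derivation:
After 1 (read(2)): returned 'MM', offset=2
After 2 (seek(-18, END)): offset=9
After 3 (read(7)): returned 'V3C8KED', offset=16
After 4 (seek(-4, END)): offset=23
After 5 (read(8)): returned 'OFWW', offset=27
After 6 (seek(-6, CUR)): offset=21
After 7 (seek(+0, CUR)): offset=21
After 8 (read(2)): returned 'G4', offset=23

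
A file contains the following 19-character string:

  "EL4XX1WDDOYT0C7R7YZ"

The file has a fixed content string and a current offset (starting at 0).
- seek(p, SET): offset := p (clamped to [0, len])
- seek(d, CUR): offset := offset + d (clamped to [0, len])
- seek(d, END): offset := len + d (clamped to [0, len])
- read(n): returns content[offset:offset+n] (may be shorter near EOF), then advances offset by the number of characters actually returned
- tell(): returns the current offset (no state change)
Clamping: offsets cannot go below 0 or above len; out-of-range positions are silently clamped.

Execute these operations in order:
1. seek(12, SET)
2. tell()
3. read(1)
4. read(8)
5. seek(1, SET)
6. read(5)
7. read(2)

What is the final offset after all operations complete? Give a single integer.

After 1 (seek(12, SET)): offset=12
After 2 (tell()): offset=12
After 3 (read(1)): returned '0', offset=13
After 4 (read(8)): returned 'C7R7YZ', offset=19
After 5 (seek(1, SET)): offset=1
After 6 (read(5)): returned 'L4XX1', offset=6
After 7 (read(2)): returned 'WD', offset=8

Answer: 8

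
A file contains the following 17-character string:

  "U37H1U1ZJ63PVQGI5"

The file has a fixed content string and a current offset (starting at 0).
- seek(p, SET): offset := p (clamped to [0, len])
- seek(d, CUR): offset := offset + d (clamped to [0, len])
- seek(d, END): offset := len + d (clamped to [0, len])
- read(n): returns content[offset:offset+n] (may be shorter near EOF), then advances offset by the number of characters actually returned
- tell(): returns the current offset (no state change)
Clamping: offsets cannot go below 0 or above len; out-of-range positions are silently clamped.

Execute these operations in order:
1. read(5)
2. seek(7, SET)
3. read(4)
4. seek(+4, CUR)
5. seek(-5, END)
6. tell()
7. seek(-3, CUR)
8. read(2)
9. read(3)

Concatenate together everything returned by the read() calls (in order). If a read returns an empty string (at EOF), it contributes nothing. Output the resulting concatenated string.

Answer: U37H1ZJ6363PVQ

Derivation:
After 1 (read(5)): returned 'U37H1', offset=5
After 2 (seek(7, SET)): offset=7
After 3 (read(4)): returned 'ZJ63', offset=11
After 4 (seek(+4, CUR)): offset=15
After 5 (seek(-5, END)): offset=12
After 6 (tell()): offset=12
After 7 (seek(-3, CUR)): offset=9
After 8 (read(2)): returned '63', offset=11
After 9 (read(3)): returned 'PVQ', offset=14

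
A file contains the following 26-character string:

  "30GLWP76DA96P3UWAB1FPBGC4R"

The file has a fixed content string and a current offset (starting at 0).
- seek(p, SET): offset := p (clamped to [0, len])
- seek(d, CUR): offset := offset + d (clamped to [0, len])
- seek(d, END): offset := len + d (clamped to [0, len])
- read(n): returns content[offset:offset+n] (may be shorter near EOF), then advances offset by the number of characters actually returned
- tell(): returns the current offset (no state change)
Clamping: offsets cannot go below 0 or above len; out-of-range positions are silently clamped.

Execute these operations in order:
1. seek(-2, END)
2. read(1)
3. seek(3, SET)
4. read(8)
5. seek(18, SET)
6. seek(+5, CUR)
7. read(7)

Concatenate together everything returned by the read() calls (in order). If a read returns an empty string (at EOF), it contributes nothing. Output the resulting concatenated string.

Answer: 4LWP76DA9C4R

Derivation:
After 1 (seek(-2, END)): offset=24
After 2 (read(1)): returned '4', offset=25
After 3 (seek(3, SET)): offset=3
After 4 (read(8)): returned 'LWP76DA9', offset=11
After 5 (seek(18, SET)): offset=18
After 6 (seek(+5, CUR)): offset=23
After 7 (read(7)): returned 'C4R', offset=26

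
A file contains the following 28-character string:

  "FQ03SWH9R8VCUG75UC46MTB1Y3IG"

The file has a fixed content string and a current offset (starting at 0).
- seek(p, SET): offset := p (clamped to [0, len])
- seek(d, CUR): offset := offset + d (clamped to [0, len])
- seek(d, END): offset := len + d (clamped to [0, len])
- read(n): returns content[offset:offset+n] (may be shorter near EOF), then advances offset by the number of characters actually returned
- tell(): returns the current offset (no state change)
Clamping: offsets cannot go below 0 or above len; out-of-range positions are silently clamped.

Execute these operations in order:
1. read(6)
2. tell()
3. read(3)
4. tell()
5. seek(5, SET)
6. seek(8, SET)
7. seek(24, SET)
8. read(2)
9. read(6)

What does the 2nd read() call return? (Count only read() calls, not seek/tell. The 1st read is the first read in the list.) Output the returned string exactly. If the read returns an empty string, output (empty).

After 1 (read(6)): returned 'FQ03SW', offset=6
After 2 (tell()): offset=6
After 3 (read(3)): returned 'H9R', offset=9
After 4 (tell()): offset=9
After 5 (seek(5, SET)): offset=5
After 6 (seek(8, SET)): offset=8
After 7 (seek(24, SET)): offset=24
After 8 (read(2)): returned 'Y3', offset=26
After 9 (read(6)): returned 'IG', offset=28

Answer: H9R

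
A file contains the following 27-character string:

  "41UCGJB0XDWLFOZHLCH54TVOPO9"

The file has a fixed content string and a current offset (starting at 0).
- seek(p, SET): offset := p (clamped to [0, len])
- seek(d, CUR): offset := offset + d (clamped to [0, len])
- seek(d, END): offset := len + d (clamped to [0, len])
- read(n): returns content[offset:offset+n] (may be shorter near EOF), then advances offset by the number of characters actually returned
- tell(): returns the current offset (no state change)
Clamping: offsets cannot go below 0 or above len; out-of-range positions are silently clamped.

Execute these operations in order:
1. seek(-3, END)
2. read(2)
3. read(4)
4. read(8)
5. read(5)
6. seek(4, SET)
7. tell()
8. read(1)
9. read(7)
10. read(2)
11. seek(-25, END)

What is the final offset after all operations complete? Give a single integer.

Answer: 2

Derivation:
After 1 (seek(-3, END)): offset=24
After 2 (read(2)): returned 'PO', offset=26
After 3 (read(4)): returned '9', offset=27
After 4 (read(8)): returned '', offset=27
After 5 (read(5)): returned '', offset=27
After 6 (seek(4, SET)): offset=4
After 7 (tell()): offset=4
After 8 (read(1)): returned 'G', offset=5
After 9 (read(7)): returned 'JB0XDWL', offset=12
After 10 (read(2)): returned 'FO', offset=14
After 11 (seek(-25, END)): offset=2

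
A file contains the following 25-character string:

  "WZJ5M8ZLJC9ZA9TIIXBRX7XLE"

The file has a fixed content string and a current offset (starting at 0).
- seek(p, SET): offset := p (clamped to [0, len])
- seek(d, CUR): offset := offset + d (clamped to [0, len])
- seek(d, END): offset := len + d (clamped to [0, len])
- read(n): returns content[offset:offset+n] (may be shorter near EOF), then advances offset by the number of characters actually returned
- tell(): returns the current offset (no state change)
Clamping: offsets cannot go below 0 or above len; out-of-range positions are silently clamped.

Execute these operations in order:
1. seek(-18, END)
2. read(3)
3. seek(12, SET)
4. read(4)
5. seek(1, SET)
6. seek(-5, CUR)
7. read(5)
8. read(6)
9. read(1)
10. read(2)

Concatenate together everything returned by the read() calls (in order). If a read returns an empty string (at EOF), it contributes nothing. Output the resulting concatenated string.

After 1 (seek(-18, END)): offset=7
After 2 (read(3)): returned 'LJC', offset=10
After 3 (seek(12, SET)): offset=12
After 4 (read(4)): returned 'A9TI', offset=16
After 5 (seek(1, SET)): offset=1
After 6 (seek(-5, CUR)): offset=0
After 7 (read(5)): returned 'WZJ5M', offset=5
After 8 (read(6)): returned '8ZLJC9', offset=11
After 9 (read(1)): returned 'Z', offset=12
After 10 (read(2)): returned 'A9', offset=14

Answer: LJCA9TIWZJ5M8ZLJC9ZA9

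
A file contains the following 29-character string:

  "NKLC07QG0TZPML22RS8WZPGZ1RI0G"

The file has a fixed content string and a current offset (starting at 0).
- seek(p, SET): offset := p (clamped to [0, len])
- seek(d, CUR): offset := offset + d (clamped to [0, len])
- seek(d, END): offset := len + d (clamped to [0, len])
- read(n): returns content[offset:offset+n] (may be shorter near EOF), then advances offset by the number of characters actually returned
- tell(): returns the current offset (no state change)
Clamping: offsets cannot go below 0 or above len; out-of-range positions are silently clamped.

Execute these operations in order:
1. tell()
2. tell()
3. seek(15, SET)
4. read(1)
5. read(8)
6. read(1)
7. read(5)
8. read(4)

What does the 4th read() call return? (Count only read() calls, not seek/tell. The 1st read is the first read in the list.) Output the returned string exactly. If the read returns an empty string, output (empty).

After 1 (tell()): offset=0
After 2 (tell()): offset=0
After 3 (seek(15, SET)): offset=15
After 4 (read(1)): returned '2', offset=16
After 5 (read(8)): returned 'RS8WZPGZ', offset=24
After 6 (read(1)): returned '1', offset=25
After 7 (read(5)): returned 'RI0G', offset=29
After 8 (read(4)): returned '', offset=29

Answer: RI0G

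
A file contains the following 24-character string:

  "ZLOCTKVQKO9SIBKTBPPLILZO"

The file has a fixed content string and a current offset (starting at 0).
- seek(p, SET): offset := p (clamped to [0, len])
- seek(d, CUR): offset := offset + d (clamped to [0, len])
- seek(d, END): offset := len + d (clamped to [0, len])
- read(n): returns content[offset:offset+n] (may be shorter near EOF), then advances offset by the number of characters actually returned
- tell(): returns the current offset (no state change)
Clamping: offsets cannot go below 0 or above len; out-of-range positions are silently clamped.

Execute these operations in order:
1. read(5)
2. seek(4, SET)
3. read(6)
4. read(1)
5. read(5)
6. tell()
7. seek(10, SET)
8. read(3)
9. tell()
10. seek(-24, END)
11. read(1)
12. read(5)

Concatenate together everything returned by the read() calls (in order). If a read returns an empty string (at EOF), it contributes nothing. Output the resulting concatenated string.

Answer: ZLOCTTKVQKO9SIBKT9SIZLOCTK

Derivation:
After 1 (read(5)): returned 'ZLOCT', offset=5
After 2 (seek(4, SET)): offset=4
After 3 (read(6)): returned 'TKVQKO', offset=10
After 4 (read(1)): returned '9', offset=11
After 5 (read(5)): returned 'SIBKT', offset=16
After 6 (tell()): offset=16
After 7 (seek(10, SET)): offset=10
After 8 (read(3)): returned '9SI', offset=13
After 9 (tell()): offset=13
After 10 (seek(-24, END)): offset=0
After 11 (read(1)): returned 'Z', offset=1
After 12 (read(5)): returned 'LOCTK', offset=6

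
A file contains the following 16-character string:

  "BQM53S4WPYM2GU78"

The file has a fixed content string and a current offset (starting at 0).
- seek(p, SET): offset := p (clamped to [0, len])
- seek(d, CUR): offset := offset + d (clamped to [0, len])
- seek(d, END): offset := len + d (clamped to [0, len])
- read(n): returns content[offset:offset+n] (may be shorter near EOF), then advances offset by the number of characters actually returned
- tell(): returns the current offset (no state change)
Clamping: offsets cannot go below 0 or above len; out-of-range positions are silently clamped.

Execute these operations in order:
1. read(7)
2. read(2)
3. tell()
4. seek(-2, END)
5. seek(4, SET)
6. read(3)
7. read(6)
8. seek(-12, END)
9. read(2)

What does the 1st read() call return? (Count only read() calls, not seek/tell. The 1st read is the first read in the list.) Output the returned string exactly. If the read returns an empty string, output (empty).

After 1 (read(7)): returned 'BQM53S4', offset=7
After 2 (read(2)): returned 'WP', offset=9
After 3 (tell()): offset=9
After 4 (seek(-2, END)): offset=14
After 5 (seek(4, SET)): offset=4
After 6 (read(3)): returned '3S4', offset=7
After 7 (read(6)): returned 'WPYM2G', offset=13
After 8 (seek(-12, END)): offset=4
After 9 (read(2)): returned '3S', offset=6

Answer: BQM53S4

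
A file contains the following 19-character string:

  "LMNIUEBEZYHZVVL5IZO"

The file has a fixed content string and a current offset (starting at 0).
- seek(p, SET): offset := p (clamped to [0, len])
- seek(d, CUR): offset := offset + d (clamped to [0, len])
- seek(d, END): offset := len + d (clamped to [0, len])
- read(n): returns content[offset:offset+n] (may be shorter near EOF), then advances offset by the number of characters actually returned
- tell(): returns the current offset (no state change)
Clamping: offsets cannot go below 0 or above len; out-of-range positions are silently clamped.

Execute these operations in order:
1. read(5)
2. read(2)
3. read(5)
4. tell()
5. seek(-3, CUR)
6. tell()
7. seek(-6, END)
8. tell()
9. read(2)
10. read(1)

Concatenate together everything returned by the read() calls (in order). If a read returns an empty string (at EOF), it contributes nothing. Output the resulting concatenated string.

Answer: LMNIUEBEZYHZVL5

Derivation:
After 1 (read(5)): returned 'LMNIU', offset=5
After 2 (read(2)): returned 'EB', offset=7
After 3 (read(5)): returned 'EZYHZ', offset=12
After 4 (tell()): offset=12
After 5 (seek(-3, CUR)): offset=9
After 6 (tell()): offset=9
After 7 (seek(-6, END)): offset=13
After 8 (tell()): offset=13
After 9 (read(2)): returned 'VL', offset=15
After 10 (read(1)): returned '5', offset=16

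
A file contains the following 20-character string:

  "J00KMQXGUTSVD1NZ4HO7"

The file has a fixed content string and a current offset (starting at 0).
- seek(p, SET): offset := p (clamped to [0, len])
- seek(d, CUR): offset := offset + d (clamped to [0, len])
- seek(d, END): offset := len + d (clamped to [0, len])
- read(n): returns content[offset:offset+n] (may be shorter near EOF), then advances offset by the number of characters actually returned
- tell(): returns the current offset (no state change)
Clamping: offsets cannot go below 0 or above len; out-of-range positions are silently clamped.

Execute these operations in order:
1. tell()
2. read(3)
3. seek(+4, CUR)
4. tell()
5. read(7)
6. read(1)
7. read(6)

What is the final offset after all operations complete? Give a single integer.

Answer: 20

Derivation:
After 1 (tell()): offset=0
After 2 (read(3)): returned 'J00', offset=3
After 3 (seek(+4, CUR)): offset=7
After 4 (tell()): offset=7
After 5 (read(7)): returned 'GUTSVD1', offset=14
After 6 (read(1)): returned 'N', offset=15
After 7 (read(6)): returned 'Z4HO7', offset=20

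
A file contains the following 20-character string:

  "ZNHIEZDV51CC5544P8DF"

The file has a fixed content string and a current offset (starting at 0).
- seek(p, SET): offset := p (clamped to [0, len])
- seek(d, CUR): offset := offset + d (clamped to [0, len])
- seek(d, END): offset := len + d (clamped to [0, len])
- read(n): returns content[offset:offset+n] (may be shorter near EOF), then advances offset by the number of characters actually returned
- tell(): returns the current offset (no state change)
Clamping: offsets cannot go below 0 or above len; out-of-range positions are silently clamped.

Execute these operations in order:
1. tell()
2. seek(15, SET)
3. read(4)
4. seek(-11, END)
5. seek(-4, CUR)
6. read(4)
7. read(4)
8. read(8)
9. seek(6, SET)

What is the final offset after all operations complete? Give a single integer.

Answer: 6

Derivation:
After 1 (tell()): offset=0
After 2 (seek(15, SET)): offset=15
After 3 (read(4)): returned '4P8D', offset=19
After 4 (seek(-11, END)): offset=9
After 5 (seek(-4, CUR)): offset=5
After 6 (read(4)): returned 'ZDV5', offset=9
After 7 (read(4)): returned '1CC5', offset=13
After 8 (read(8)): returned '544P8DF', offset=20
After 9 (seek(6, SET)): offset=6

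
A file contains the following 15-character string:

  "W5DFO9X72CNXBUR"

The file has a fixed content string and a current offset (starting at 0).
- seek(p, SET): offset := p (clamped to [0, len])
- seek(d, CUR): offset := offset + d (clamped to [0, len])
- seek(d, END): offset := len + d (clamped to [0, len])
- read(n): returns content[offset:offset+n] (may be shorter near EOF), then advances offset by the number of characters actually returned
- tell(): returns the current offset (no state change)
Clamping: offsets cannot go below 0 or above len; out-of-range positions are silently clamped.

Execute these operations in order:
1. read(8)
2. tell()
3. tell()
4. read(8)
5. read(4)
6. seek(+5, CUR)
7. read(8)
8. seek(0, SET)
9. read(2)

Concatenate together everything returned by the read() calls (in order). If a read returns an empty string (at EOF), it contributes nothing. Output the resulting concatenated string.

After 1 (read(8)): returned 'W5DFO9X7', offset=8
After 2 (tell()): offset=8
After 3 (tell()): offset=8
After 4 (read(8)): returned '2CNXBUR', offset=15
After 5 (read(4)): returned '', offset=15
After 6 (seek(+5, CUR)): offset=15
After 7 (read(8)): returned '', offset=15
After 8 (seek(0, SET)): offset=0
After 9 (read(2)): returned 'W5', offset=2

Answer: W5DFO9X72CNXBURW5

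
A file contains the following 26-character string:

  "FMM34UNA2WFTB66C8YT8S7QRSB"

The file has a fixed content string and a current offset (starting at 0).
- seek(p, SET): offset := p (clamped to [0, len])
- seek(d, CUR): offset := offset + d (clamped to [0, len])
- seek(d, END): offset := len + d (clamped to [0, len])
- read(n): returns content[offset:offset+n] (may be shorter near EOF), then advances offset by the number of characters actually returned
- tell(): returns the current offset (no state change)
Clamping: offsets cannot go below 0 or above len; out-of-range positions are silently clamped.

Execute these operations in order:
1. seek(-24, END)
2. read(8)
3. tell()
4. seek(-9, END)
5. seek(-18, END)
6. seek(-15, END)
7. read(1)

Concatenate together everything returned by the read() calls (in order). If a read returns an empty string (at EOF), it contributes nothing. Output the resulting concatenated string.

After 1 (seek(-24, END)): offset=2
After 2 (read(8)): returned 'M34UNA2W', offset=10
After 3 (tell()): offset=10
After 4 (seek(-9, END)): offset=17
After 5 (seek(-18, END)): offset=8
After 6 (seek(-15, END)): offset=11
After 7 (read(1)): returned 'T', offset=12

Answer: M34UNA2WT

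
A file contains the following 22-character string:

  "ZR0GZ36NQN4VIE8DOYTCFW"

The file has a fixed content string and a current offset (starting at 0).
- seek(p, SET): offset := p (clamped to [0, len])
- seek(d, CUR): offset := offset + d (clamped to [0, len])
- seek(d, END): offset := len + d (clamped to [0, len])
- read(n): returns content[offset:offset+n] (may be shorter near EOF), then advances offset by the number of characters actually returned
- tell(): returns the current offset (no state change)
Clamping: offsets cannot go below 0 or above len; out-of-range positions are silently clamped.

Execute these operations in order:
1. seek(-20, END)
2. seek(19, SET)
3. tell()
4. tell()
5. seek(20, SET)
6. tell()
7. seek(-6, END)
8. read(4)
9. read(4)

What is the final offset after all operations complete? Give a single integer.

After 1 (seek(-20, END)): offset=2
After 2 (seek(19, SET)): offset=19
After 3 (tell()): offset=19
After 4 (tell()): offset=19
After 5 (seek(20, SET)): offset=20
After 6 (tell()): offset=20
After 7 (seek(-6, END)): offset=16
After 8 (read(4)): returned 'OYTC', offset=20
After 9 (read(4)): returned 'FW', offset=22

Answer: 22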